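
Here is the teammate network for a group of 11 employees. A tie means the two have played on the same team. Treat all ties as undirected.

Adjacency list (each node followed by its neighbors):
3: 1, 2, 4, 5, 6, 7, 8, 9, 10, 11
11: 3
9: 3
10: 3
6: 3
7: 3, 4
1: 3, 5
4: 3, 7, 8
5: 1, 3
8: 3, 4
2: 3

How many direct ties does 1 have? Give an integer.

2

1 is directly tied to 3 and 5. That is 2 neighbors, so the degree of 1 is 2.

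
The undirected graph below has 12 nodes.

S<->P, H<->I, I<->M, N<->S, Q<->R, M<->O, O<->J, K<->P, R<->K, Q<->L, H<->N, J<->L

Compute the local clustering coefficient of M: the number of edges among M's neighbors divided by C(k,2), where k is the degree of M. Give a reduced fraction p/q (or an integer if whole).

0

M's neighbors: I and O (k = 2).
Possible neighbor pairs: C(2,2) = 1. Edges among them: none → e = 0.
Clustering(M) = 0/1.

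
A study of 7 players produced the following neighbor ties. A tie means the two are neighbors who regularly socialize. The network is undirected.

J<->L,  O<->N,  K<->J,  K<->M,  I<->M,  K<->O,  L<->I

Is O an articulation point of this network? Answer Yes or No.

Yes

Removing O leaves {I, J, K, L, and M} with no path to {N}, so the network splits into 2 components. O is a cut vertex.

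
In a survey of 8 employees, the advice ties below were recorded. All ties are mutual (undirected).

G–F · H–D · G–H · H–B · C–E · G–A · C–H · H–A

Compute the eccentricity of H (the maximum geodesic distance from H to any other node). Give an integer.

Distances from H: A:1, B:1, C:1, D:1, E:2, F:2, G:1.
The largest is 2 (to E and F), so the eccentricity of H is 2.

2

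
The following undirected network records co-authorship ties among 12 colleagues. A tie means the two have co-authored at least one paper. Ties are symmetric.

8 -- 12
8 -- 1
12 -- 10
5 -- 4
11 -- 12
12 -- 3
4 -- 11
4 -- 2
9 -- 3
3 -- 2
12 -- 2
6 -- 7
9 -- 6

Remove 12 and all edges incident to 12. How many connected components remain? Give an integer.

Without 12, the remaining ties split the others into: {2, 3, 4, 5, 6, 7, 9, 11}; {10}; {1, 8}.
That's 3 separate components.

3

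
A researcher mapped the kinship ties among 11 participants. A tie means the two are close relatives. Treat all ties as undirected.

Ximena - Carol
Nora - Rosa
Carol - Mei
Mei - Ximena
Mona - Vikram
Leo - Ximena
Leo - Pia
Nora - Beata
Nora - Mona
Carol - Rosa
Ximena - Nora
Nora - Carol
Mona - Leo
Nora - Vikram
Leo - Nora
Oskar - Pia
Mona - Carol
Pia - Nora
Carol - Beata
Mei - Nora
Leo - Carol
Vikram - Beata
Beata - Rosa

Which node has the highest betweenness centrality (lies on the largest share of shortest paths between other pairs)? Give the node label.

Nora

Unnormalized betweenness of each node: Beata:5/6, Carol:5, Leo:10/3, Mei:0, Mona:5/6, Nora:58/3, Oskar:0, Pia:9, Rosa:0, Vikram:1/3, Ximena:1/3.
Nora has the largest value, 58/3, making it the main broker — the node through which the most shortest paths run.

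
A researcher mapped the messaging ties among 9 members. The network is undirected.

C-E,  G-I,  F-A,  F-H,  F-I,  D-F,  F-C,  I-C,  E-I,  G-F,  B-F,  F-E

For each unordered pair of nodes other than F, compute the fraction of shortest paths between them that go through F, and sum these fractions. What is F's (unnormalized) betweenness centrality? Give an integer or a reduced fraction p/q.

Pairs whose geodesics pass through F — I–A: 1; I–D: 1; I–H: 1; I–B: 1; E–G: 1/2; E–A: 1; E–D: 1; E–H: 1; E–B: 1; G–C: 1/2; G–A: 1; G–D: 1; G–H: 1; G–B: 1 … (+10 more pairs).
All other pairs contribute 0.
Summing the contributions gives betweenness(F) = 23.

23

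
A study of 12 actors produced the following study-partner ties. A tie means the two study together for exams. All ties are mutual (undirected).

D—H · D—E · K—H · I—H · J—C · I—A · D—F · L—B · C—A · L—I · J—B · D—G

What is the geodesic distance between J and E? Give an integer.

6

One shortest route is J – B – L – I – H – D – E, which uses 6 edges, and at distance 5 from J we only reach {D, K}, which does not include E. So d(J,E) = 6.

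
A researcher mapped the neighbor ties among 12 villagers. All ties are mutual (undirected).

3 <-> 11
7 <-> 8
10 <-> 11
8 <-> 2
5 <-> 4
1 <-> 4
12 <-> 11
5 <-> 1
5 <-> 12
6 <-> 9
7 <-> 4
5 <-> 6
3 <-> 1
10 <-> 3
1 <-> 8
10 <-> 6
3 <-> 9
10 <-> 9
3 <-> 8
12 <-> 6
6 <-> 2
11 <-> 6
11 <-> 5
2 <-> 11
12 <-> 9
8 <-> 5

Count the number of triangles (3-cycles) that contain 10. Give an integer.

10's neighbors: 3, 6, 9, and 11.
Neighbor pairs that are themselves tied: 10–3–9; 10–3–11; 10–6–9; 10–6–11. Each forms one triangle with 10, for 4 in total.

4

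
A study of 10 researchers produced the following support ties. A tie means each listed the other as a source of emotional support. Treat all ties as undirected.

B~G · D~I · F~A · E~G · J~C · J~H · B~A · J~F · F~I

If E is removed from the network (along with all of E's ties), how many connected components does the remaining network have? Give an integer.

1

E's neighbors (G) remain reachable from one another through other ties, so the rest of the network stays in one piece.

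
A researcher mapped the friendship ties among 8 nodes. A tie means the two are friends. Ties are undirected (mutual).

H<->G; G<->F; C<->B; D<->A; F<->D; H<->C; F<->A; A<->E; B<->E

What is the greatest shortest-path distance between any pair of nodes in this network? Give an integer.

4

Eccentricity of each node (its greatest distance to any other): A:3, B:3, C:4, D:4, E:3, F:3, G:3, H:3.
The maximum eccentricity is 4, realized for instance by the pair D–C via D – F – G – H – C. So the diameter is 4.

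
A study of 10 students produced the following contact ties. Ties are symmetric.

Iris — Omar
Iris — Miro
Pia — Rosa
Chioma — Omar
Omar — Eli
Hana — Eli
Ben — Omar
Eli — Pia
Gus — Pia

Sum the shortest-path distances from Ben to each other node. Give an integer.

Distances from Ben: Chioma:2, Eli:2, Gus:4, Hana:3, Iris:2, Miro:3, Omar:1, Pia:3, Rosa:4.
Sum = 2 + 2 + 4 + 3 + 2 + 3 + 1 + 3 + 4 = 24.

24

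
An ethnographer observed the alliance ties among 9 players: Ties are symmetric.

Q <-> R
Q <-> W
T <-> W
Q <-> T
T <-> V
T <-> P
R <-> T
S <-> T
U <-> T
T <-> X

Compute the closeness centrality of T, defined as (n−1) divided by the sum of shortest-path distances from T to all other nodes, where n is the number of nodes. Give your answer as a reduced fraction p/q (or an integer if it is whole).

Distances from T: P:1, Q:1, R:1, S:1, U:1, V:1, W:1, X:1. Sum = 8.
n = 9, so closeness = 8/8 = 1.

1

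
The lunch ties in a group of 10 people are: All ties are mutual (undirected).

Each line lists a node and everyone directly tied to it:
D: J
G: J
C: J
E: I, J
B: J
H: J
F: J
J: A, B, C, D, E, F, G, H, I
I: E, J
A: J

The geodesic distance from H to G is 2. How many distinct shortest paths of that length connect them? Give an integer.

The shortest distance is 2, and the only length-2 path is H–J–G. So there is exactly 1 shortest path.

1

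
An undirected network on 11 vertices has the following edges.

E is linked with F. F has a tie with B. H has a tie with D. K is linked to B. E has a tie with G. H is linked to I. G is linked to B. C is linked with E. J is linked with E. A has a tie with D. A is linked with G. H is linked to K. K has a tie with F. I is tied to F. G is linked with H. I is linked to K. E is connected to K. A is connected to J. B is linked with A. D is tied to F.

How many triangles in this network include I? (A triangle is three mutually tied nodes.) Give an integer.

I's neighbors: F, H, and K.
Neighbor pairs that are themselves tied: I–F–K; I–H–K. Each forms one triangle with I, for 2 in total.

2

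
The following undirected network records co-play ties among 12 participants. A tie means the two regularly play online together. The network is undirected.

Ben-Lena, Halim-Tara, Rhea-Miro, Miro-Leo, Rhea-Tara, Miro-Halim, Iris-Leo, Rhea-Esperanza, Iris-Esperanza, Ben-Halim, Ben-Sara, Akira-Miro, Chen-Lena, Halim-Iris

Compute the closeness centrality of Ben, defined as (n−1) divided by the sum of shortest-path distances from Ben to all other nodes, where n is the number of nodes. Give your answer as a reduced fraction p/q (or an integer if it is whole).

11/23

Distances from Ben: Akira:3, Chen:2, Esperanza:3, Halim:1, Iris:2, Lena:1, Leo:3, Miro:2, Rhea:3, Sara:1, Tara:2. Sum = 23.
n = 12, so closeness = 11/23.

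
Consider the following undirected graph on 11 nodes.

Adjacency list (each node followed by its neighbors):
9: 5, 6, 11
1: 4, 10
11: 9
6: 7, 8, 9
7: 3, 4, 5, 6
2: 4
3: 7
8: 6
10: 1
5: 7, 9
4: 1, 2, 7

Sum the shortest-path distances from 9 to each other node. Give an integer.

Distances from 9: 1:4, 2:4, 3:3, 4:3, 5:1, 6:1, 7:2, 8:2, 10:5, 11:1.
Sum = 4 + 4 + 3 + 3 + 1 + 1 + 2 + 2 + 5 + 1 = 26.

26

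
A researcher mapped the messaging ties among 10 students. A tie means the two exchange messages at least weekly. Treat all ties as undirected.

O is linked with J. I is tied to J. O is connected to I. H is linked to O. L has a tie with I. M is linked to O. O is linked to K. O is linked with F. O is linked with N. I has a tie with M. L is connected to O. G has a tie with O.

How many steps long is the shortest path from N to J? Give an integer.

2

One shortest route is N – O – J, which uses 2 edges, and N and J are not directly tied, so nothing shorter exists. So d(N,J) = 2.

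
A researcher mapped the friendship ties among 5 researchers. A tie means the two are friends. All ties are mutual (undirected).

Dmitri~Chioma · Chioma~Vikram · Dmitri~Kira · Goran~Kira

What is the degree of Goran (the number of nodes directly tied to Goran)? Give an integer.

Goran is directly tied to Kira. That is 1 neighbor, so the degree of Goran is 1.

1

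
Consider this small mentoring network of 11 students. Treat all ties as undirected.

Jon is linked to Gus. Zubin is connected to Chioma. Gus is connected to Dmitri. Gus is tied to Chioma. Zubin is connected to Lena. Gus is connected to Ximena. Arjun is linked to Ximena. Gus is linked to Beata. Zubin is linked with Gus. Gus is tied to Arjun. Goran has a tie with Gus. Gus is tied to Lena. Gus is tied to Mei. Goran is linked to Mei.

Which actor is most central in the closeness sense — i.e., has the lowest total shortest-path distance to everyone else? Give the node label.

Farness (sum of distances to all others) for each node — Arjun:18, Beata:19, Chioma:18, Dmitri:19, Goran:18, Gus:10, Jon:19, Lena:18, Mei:18, Ximena:18, Zubin:17.
The smallest farness is 10, for Gus, so Gus has the highest closeness.

Gus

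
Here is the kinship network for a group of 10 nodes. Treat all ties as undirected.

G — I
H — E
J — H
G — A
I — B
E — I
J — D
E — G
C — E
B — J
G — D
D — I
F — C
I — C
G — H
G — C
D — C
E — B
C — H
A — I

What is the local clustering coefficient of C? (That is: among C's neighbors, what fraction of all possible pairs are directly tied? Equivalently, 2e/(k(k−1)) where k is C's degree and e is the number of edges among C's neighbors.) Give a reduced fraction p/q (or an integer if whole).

C's neighbors: D, E, F, G, H, and I (k = 6).
Possible neighbor pairs: C(6,2) = 15. Edges among them: D–G, D–I, E–G, E–H, E–I, G–H, G–I → e = 7.
Clustering(C) = 7/15.

7/15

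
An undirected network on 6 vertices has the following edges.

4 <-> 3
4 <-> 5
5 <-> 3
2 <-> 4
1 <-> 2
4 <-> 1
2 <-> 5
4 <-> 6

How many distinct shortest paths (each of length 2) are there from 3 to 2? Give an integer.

2

The shortest distance is 2. The length-2 paths are: 3–4–2; 3–5–2.
That gives 2 distinct shortest paths.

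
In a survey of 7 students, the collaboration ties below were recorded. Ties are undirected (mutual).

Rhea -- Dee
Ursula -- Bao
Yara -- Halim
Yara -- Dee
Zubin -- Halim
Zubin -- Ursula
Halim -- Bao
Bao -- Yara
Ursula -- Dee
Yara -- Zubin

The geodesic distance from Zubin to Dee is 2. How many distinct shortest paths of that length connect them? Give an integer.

The shortest distance is 2. The length-2 paths are: Zubin–Ursula–Dee; Zubin–Yara–Dee.
That gives 2 distinct shortest paths.

2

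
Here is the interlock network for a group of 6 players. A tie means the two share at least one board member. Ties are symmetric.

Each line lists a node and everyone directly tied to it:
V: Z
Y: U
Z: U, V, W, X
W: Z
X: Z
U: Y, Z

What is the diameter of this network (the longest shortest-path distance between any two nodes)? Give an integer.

3

Eccentricity of each node (its greatest distance to any other): U:2, V:3, W:3, X:3, Y:3, Z:2.
The maximum eccentricity is 3, realized for instance by the pair W–Y via W – Z – U – Y. So the diameter is 3.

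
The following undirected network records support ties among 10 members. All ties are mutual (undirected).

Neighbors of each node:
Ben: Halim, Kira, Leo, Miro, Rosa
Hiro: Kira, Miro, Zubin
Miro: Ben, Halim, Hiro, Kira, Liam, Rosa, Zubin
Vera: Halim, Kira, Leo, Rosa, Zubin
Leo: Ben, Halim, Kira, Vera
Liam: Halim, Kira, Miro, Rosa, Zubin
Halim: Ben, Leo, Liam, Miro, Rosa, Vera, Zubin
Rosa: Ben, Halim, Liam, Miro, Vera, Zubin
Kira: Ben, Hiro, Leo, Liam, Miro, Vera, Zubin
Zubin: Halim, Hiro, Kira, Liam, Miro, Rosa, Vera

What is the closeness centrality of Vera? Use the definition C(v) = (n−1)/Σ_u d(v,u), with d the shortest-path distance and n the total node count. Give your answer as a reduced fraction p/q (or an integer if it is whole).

9/13

Distances from Vera: Ben:2, Halim:1, Hiro:2, Kira:1, Leo:1, Liam:2, Miro:2, Rosa:1, Zubin:1. Sum = 13.
n = 10, so closeness = 9/13.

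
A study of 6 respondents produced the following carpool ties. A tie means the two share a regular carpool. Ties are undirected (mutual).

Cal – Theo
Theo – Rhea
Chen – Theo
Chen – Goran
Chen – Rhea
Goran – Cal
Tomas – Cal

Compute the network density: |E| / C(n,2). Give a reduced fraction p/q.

7/15

There are 7 edges and 6 nodes, so the maximum possible is C(6,2) = 15.
Density = 7/15.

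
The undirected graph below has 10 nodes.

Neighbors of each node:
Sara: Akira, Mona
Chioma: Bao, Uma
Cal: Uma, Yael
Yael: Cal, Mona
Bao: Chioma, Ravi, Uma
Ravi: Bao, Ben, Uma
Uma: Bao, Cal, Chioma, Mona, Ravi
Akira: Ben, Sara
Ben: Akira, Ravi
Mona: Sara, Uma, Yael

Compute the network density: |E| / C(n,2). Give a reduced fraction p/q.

There are 13 edges and 10 nodes, so the maximum possible is C(10,2) = 45.
Density = 13/45.

13/45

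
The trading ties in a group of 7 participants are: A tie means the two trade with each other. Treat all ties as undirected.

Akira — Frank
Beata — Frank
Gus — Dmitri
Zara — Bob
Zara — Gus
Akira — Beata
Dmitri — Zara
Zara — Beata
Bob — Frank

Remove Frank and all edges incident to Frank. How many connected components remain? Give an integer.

Frank's neighbors (Akira, Beata, and Bob) remain reachable from one another through other ties, so the rest of the network stays in one piece.

1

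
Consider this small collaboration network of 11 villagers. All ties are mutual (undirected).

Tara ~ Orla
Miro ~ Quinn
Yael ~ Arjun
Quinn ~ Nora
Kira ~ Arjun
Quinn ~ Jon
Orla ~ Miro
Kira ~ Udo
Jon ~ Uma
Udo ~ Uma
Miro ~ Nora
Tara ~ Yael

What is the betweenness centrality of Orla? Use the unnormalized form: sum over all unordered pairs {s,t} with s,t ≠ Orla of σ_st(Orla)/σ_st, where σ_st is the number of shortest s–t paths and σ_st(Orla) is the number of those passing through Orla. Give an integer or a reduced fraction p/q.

11

Pairs whose geodesics pass through Orla — Yael–Miro: 1; Yael–Nora: 1; Yael–Quinn: 1; Yael–Jon: 1/2; Tara–Miro: 1; Tara–Nora: 1; Tara–Quinn: 1; Tara–Jon: 1; Tara–Uma: 1/2; Miro–Kira: 1/2; Miro–Arjun: 1; Nora–Arjun: 1; Quinn–Arjun: 1/2.
All other pairs contribute 0.
Summing the contributions gives betweenness(Orla) = 11.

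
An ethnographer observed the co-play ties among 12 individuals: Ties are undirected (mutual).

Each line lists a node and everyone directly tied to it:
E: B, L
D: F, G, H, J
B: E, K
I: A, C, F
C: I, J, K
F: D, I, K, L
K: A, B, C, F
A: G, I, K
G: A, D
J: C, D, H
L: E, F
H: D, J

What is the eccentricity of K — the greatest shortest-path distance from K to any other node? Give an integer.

Distances from K: A:1, B:1, C:1, D:2, E:2, F:1, G:2, H:3, I:2, J:2, L:2.
The largest is 3 (to H), so the eccentricity of K is 3.

3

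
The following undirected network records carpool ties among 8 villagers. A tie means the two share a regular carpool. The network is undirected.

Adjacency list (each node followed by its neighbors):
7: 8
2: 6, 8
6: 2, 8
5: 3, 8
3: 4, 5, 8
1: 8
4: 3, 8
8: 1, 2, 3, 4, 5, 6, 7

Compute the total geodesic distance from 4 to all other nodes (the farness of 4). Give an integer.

12

Distances from 4: 1:2, 2:2, 3:1, 5:2, 6:2, 7:2, 8:1.
Sum = 2 + 2 + 1 + 2 + 2 + 2 + 1 = 12.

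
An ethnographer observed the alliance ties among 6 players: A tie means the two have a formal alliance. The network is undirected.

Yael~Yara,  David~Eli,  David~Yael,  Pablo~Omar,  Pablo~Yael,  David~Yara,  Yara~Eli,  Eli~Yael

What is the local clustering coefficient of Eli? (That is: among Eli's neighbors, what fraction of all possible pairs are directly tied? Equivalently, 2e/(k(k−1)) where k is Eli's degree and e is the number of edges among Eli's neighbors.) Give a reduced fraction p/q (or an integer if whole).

1

Eli's neighbors: David, Yael, and Yara (k = 3).
Possible neighbor pairs: C(3,2) = 3. Edges among them: David–Yael, David–Yara, Yael–Yara → e = 3.
Clustering(Eli) = 3/3 = 1.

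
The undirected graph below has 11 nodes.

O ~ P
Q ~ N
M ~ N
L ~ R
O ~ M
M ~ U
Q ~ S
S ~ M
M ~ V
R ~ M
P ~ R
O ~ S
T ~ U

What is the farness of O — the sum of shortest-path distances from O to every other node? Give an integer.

19

Distances from O: L:3, M:1, N:2, P:1, Q:2, R:2, S:1, T:3, U:2, V:2.
Sum = 3 + 1 + 2 + 1 + 2 + 2 + 1 + 3 + 2 + 2 = 19.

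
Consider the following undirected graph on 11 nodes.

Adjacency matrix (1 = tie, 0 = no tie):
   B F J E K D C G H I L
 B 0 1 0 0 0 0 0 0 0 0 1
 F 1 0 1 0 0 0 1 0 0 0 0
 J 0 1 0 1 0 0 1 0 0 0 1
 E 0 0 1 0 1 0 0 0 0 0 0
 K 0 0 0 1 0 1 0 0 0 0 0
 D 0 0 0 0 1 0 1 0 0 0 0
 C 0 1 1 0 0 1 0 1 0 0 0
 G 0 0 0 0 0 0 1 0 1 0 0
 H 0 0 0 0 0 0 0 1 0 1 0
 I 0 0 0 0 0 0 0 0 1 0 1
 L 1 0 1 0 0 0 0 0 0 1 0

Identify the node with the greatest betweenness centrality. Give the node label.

C

Unnormalized betweenness of each node: B:1, C:49/3, D:23/6, E:25/6, F:14/3, G:6, H:5/2, I:7/2, J:44/3, K:1, L:28/3.
C has the largest value, 49/3, making it the main broker — the node through which the most shortest paths run.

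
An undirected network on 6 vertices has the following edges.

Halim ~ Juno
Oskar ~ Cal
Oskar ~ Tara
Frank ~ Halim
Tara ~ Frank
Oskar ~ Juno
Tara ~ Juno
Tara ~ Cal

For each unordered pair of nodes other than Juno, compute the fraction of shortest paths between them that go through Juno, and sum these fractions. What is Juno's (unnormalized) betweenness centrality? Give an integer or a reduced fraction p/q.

13/6

Pairs whose geodesics pass through Juno — Halim–Tara: 1/2; Halim–Cal: 2/3; Halim–Oskar: 1.
All other pairs contribute 0.
Summing the contributions gives betweenness(Juno) = 13/6.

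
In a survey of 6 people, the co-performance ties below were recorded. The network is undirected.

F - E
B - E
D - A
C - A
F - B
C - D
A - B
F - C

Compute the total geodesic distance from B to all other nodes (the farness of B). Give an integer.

Distances from B: A:1, C:2, D:2, E:1, F:1.
Sum = 1 + 2 + 2 + 1 + 1 = 7.

7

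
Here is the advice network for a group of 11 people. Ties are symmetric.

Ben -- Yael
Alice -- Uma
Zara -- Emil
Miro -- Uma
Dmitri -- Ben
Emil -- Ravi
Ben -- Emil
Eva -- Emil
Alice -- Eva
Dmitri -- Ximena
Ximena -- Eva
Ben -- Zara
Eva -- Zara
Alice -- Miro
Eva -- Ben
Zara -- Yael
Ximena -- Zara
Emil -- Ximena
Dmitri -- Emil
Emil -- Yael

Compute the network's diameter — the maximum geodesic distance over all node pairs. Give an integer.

Eccentricity of each node (its greatest distance to any other): Alice:3, Ben:3, Dmitri:4, Emil:3, Eva:2, Miro:4, Ravi:4, Uma:4, Ximena:3, Yael:4, Zara:3.
The maximum eccentricity is 4, realized for instance by the pair Miro–Ravi via Miro – Alice – Eva – Emil – Ravi. So the diameter is 4.

4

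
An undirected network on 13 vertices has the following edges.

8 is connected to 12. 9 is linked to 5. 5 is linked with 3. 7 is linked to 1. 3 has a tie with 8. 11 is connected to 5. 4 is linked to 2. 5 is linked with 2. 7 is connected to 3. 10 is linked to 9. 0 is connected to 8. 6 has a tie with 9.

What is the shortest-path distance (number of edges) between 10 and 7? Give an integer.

4

One shortest route is 10 – 9 – 5 – 3 – 7, which uses 4 edges, and at distance 3 from 10 we only reach {2, 3, 11}, which does not include 7. So d(10,7) = 4.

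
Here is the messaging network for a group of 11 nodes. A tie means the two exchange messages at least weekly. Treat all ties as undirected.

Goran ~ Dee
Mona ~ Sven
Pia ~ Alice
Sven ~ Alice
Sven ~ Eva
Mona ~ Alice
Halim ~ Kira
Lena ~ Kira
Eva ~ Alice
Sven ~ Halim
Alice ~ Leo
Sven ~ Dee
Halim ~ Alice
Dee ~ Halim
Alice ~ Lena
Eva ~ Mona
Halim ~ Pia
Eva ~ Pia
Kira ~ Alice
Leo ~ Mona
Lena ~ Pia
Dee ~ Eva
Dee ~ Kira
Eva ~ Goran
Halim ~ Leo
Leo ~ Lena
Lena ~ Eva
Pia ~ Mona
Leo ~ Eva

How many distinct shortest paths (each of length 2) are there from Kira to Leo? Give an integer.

3

The shortest distance is 2. The length-2 paths are: Kira–Halim–Leo; Kira–Alice–Leo; Kira–Lena–Leo.
That gives 3 distinct shortest paths.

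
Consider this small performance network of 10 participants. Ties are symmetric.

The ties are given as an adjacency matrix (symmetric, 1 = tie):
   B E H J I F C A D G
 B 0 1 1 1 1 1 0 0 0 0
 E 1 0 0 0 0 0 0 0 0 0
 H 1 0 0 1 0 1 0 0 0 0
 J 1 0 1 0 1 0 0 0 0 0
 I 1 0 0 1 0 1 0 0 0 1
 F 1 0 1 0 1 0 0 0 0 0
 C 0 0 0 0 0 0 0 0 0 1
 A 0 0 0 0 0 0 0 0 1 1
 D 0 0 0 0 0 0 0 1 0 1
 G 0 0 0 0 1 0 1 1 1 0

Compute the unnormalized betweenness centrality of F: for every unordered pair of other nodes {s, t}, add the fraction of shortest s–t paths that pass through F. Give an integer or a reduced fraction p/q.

5/3

Pairs whose geodesics pass through F — H–I: 1/3; H–C: 1/3; H–A: 1/3; H–D: 1/3; H–G: 1/3.
All other pairs contribute 0.
Summing the contributions gives betweenness(F) = 5/3.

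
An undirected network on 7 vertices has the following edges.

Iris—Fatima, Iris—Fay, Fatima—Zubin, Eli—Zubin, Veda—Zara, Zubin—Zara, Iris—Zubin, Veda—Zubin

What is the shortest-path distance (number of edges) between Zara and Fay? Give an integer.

3

One shortest route is Zara – Zubin – Iris – Fay, which uses 3 edges, and at distance 2 from Zara we only reach {Eli, Fatima, Iris}, which does not include Fay. So d(Zara,Fay) = 3.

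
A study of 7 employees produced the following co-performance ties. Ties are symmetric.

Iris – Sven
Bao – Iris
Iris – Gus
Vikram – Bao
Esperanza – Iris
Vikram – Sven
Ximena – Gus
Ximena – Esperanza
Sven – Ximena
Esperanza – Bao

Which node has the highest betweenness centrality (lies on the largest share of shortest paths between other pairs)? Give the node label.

Unnormalized betweenness of each node: Bao:11/6, Esperanza:4/3, Gus:1/3, Iris:11/3, Sven:5/2, Vikram:1/2, Ximena:11/6.
Iris has the largest value, 11/3, making it the main broker — the node through which the most shortest paths run.

Iris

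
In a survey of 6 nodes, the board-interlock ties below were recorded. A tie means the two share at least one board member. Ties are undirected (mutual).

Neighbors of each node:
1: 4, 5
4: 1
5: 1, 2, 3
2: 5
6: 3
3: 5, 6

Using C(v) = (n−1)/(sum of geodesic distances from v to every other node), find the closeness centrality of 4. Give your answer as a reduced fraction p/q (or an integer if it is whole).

5/13

Distances from 4: 1:1, 2:3, 3:3, 5:2, 6:4. Sum = 13.
n = 6, so closeness = 5/13.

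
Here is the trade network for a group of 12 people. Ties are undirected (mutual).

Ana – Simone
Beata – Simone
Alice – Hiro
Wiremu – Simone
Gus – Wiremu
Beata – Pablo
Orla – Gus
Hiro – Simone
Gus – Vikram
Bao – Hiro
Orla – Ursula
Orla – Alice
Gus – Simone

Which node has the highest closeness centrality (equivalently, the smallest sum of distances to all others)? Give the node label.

Simone

Farness (sum of distances to all others) for each node — Alice:26, Ana:28, Bao:32, Beata:26, Gus:20, Hiro:22, Orla:24, Pablo:36, Simone:18, Ursula:34, Vikram:30, Wiremu:24.
The smallest farness is 18, for Simone, so Simone has the highest closeness.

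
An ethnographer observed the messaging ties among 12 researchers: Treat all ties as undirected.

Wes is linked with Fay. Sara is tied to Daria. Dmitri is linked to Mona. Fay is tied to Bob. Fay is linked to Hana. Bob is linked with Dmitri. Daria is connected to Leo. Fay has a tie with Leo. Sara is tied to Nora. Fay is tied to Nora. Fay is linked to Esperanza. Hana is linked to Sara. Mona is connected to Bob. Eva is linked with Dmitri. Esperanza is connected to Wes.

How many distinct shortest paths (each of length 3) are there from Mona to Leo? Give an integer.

1

The shortest distance is 3, and the only length-3 path is Mona–Bob–Fay–Leo. So there is exactly 1 shortest path.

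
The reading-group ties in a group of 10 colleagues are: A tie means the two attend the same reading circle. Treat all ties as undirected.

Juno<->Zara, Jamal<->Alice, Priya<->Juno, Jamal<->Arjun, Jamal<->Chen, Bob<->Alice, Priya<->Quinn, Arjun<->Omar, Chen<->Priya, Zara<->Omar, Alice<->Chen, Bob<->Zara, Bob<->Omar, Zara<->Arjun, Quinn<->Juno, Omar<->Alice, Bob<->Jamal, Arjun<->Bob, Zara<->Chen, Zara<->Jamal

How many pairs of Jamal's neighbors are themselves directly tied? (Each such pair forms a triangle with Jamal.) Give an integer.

Jamal's neighbors: Alice, Arjun, Bob, Chen, and Zara.
Neighbor pairs that are themselves tied: Jamal–Alice–Bob; Jamal–Alice–Chen; Jamal–Arjun–Bob; Jamal–Arjun–Zara; Jamal–Bob–Zara; Jamal–Chen–Zara. Each forms one triangle with Jamal, for 6 in total.

6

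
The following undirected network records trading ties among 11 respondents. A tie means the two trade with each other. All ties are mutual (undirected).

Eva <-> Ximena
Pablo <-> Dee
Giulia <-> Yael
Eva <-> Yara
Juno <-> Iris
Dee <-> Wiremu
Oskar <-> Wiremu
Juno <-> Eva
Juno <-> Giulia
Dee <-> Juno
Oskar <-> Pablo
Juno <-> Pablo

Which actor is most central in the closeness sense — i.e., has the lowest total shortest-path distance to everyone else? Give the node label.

Farness (sum of distances to all others) for each node — Dee:20, Eva:20, Giulia:22, Iris:24, Juno:15, Oskar:27, Pablo:20, Wiremu:27, Ximena:29, Yael:31, Yara:29.
The smallest farness is 15, for Juno, so Juno has the highest closeness.

Juno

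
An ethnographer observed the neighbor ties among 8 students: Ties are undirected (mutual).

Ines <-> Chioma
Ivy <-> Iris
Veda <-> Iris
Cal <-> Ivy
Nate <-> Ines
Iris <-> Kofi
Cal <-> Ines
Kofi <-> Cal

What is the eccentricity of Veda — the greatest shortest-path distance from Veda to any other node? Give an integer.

5

Distances from Veda: Cal:3, Chioma:5, Ines:4, Iris:1, Ivy:2, Kofi:2, Nate:5.
The largest is 5 (to Nate and Chioma), so the eccentricity of Veda is 5.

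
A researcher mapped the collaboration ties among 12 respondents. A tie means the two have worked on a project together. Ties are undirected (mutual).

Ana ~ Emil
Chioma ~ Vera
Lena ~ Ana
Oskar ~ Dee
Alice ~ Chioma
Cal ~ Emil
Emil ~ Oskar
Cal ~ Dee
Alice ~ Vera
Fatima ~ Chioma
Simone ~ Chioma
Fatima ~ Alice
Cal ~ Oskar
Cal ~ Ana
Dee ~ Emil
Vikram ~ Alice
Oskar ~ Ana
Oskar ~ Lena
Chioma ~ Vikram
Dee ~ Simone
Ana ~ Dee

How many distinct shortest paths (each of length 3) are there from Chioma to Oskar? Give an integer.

The shortest distance is 3, and the only length-3 path is Chioma–Simone–Dee–Oskar. So there is exactly 1 shortest path.

1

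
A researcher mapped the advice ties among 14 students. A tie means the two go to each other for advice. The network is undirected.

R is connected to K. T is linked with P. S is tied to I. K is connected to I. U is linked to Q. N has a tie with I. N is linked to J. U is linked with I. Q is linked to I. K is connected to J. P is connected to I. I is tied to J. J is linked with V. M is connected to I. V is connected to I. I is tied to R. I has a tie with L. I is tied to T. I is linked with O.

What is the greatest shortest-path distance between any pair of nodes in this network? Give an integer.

Eccentricity of each node (its greatest distance to any other): I:1, J:2, K:2, L:2, M:2, N:2, O:2, P:2, Q:2, R:2, S:2, T:2, U:2, V:2.
The maximum eccentricity is 2, realized for instance by the pair P–O via P – I – O. So the diameter is 2.

2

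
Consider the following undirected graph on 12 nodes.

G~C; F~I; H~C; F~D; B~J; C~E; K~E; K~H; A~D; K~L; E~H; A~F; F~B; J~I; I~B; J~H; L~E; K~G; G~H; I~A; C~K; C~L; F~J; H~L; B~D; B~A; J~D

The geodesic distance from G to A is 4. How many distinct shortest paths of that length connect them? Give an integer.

The shortest distance is 4. The length-4 paths are: G–H–J–B–A; G–H–J–I–A; G–H–J–D–A; G–H–J–F–A.
That gives 4 distinct shortest paths.

4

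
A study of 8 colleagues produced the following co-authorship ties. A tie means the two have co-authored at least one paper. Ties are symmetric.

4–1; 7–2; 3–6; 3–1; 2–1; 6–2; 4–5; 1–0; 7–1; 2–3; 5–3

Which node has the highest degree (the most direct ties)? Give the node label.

Degrees — 0:1, 1:5, 2:4, 3:4, 4:2, 5:2, 6:2, 7:2.
The maximum is 5, attained only by 1.

1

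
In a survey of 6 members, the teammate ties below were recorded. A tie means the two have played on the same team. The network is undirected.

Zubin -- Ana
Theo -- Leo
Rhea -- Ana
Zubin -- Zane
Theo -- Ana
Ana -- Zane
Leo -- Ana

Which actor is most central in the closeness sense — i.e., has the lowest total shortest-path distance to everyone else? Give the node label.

Ana

Farness (sum of distances to all others) for each node — Ana:5, Leo:8, Rhea:9, Theo:8, Zane:8, Zubin:8.
The smallest farness is 5, for Ana, so Ana has the highest closeness.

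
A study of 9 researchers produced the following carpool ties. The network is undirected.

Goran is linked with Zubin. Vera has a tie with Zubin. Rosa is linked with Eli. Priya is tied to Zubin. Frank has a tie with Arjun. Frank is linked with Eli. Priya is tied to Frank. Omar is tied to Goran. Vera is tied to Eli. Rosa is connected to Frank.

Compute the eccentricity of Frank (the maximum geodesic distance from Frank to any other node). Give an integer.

4

Distances from Frank: Arjun:1, Eli:1, Goran:3, Omar:4, Priya:1, Rosa:1, Vera:2, Zubin:2.
The largest is 4 (to Omar), so the eccentricity of Frank is 4.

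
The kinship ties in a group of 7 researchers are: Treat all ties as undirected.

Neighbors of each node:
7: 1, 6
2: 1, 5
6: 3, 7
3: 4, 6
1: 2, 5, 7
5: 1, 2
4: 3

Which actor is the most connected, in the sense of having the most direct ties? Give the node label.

1

Degrees — 1:3, 2:2, 3:2, 4:1, 5:2, 6:2, 7:2.
The maximum is 3, attained only by 1.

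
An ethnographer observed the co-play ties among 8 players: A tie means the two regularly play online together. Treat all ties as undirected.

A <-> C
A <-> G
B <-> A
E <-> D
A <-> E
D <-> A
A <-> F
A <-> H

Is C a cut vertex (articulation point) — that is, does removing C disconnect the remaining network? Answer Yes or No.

No

Even without C, every remaining node can still reach every other (the residual graph is connected), so C is not a cut vertex.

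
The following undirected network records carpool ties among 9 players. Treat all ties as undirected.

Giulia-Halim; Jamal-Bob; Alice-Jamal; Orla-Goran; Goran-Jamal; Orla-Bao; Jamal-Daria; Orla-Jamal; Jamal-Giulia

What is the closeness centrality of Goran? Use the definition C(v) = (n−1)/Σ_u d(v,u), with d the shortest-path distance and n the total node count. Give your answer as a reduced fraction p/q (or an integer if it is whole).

Distances from Goran: Alice:2, Bao:2, Bob:2, Daria:2, Giulia:2, Halim:3, Jamal:1, Orla:1. Sum = 15.
n = 9, so closeness = 8/15.

8/15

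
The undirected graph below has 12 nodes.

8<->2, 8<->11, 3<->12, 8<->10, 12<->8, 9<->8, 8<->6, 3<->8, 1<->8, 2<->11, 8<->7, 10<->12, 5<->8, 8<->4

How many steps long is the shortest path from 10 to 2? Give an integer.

One shortest route is 10 – 8 – 2, which uses 2 edges, and 10 and 2 are not directly tied, so nothing shorter exists. So d(10,2) = 2.

2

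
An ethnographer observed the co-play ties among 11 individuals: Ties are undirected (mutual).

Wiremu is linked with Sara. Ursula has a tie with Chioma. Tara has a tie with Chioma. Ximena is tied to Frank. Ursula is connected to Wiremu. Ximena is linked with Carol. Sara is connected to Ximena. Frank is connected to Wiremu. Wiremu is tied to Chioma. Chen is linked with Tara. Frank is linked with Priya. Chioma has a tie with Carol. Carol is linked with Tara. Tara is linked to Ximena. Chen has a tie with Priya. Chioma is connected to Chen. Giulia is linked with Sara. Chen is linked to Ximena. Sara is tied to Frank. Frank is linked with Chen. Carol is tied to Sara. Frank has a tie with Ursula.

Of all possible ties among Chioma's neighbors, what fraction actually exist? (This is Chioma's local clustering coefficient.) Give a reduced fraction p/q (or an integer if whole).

Chioma's neighbors: Carol, Chen, Tara, Ursula, and Wiremu (k = 5).
Possible neighbor pairs: C(5,2) = 10. Edges among them: Carol–Tara, Chen–Tara, Ursula–Wiremu → e = 3.
Clustering(Chioma) = 3/10.

3/10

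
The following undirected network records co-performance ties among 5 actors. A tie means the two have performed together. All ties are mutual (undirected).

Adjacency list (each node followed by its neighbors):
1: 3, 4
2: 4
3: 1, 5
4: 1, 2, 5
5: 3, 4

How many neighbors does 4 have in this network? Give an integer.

3

4 is directly tied to 1, 2, and 5. That is 3 neighbors, so the degree of 4 is 3.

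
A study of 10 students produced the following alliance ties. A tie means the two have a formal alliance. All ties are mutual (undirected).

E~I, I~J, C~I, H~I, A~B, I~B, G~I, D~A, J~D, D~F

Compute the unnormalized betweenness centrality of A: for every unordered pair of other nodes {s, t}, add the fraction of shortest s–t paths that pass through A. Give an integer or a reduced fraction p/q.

2

Pairs whose geodesics pass through A — F–B: 1; D–B: 1.
All other pairs contribute 0.
Summing the contributions gives betweenness(A) = 2.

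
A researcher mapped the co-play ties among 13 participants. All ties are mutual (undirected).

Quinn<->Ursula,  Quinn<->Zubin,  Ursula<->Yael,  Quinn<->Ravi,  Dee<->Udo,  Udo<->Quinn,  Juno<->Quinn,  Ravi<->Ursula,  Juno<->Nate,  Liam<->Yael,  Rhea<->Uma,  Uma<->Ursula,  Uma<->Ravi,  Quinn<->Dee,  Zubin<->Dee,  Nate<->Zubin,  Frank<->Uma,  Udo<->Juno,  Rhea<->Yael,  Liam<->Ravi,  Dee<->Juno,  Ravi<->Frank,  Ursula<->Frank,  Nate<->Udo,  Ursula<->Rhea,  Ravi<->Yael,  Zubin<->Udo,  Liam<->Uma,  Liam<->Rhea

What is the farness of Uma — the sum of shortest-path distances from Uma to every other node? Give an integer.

25

Distances from Uma: Dee:3, Frank:1, Juno:3, Liam:1, Nate:4, Quinn:2, Ravi:1, Rhea:1, Udo:3, Ursula:1, Yael:2, Zubin:3.
Sum = 3 + 1 + 3 + 1 + 4 + 2 + 1 + 1 + 3 + 1 + 2 + 3 = 25.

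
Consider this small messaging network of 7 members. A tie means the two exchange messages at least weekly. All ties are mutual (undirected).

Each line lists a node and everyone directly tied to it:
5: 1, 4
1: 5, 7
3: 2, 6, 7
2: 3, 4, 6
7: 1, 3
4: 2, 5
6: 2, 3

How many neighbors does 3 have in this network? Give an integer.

3

3 is directly tied to 2, 6, and 7. That is 3 neighbors, so the degree of 3 is 3.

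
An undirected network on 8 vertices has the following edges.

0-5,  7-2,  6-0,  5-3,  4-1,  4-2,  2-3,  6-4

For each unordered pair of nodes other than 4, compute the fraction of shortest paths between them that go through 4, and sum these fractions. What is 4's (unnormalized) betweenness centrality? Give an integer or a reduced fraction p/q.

Pairs whose geodesics pass through 4 — 0–1: 1; 0–2: 1/2; 0–7: 1/2; 3–6: 1/2; 3–1: 1; 5–1: 2/2; 6–1: 1; 6–2: 1; 6–7: 1; 1–2: 1; 1–7: 1.
All other pairs contribute 0.
Summing the contributions gives betweenness(4) = 19/2.

19/2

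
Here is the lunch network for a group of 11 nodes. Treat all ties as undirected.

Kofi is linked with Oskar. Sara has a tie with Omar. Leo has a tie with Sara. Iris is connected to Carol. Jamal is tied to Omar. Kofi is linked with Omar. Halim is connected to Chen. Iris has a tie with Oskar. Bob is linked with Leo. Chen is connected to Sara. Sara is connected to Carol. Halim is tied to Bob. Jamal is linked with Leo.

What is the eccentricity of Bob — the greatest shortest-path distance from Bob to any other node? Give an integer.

Distances from Bob: Carol:3, Chen:2, Halim:1, Iris:4, Jamal:2, Kofi:4, Leo:1, Omar:3, Oskar:5, Sara:2.
The largest is 5 (to Oskar), so the eccentricity of Bob is 5.

5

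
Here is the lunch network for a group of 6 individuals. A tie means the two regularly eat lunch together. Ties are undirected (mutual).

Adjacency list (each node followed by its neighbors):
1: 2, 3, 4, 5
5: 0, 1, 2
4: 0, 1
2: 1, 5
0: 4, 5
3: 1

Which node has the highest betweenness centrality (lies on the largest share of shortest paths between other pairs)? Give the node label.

Unnormalized betweenness of each node: 0:1/2, 1:11/2, 2:0, 3:0, 4:1, 5:2.
1 has the largest value, 11/2, making it the main broker — the node through which the most shortest paths run.

1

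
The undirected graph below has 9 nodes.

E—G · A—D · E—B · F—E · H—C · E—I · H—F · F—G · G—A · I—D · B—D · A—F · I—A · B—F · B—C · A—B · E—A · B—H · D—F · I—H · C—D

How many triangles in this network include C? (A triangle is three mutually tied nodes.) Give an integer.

C's neighbors: B, D, and H.
Neighbor pairs that are themselves tied: C–B–D; C–B–H. Each forms one triangle with C, for 2 in total.

2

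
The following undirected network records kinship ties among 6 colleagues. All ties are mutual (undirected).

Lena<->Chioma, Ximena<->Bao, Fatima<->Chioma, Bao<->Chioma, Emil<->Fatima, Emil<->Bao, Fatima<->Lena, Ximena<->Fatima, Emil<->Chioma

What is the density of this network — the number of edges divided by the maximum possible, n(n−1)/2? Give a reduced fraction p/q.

3/5

There are 9 edges and 6 nodes, so the maximum possible is C(6,2) = 15.
Density = 9/15 = 3/5.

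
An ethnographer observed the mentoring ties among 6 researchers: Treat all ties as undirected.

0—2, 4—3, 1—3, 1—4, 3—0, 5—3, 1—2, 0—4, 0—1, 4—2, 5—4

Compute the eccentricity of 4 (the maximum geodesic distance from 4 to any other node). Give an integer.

1

Distances from 4: 0:1, 1:1, 2:1, 3:1, 5:1.
The largest is 1 (to 0, 1, 3, 5, and 2), so the eccentricity of 4 is 1.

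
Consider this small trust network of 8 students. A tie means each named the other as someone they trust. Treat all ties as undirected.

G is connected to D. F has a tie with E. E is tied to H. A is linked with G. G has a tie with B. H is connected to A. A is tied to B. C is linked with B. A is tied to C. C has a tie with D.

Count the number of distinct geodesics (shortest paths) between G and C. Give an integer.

The shortest distance is 2. The length-2 paths are: G–A–C; G–B–C; G–D–C.
That gives 3 distinct shortest paths.

3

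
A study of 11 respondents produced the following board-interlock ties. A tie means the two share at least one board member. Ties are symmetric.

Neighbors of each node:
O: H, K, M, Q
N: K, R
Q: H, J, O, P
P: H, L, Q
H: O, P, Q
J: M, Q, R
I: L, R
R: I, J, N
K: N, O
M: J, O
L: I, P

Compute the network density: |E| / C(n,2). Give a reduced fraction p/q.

3/11

There are 15 edges and 11 nodes, so the maximum possible is C(11,2) = 55.
Density = 15/55 = 3/11.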